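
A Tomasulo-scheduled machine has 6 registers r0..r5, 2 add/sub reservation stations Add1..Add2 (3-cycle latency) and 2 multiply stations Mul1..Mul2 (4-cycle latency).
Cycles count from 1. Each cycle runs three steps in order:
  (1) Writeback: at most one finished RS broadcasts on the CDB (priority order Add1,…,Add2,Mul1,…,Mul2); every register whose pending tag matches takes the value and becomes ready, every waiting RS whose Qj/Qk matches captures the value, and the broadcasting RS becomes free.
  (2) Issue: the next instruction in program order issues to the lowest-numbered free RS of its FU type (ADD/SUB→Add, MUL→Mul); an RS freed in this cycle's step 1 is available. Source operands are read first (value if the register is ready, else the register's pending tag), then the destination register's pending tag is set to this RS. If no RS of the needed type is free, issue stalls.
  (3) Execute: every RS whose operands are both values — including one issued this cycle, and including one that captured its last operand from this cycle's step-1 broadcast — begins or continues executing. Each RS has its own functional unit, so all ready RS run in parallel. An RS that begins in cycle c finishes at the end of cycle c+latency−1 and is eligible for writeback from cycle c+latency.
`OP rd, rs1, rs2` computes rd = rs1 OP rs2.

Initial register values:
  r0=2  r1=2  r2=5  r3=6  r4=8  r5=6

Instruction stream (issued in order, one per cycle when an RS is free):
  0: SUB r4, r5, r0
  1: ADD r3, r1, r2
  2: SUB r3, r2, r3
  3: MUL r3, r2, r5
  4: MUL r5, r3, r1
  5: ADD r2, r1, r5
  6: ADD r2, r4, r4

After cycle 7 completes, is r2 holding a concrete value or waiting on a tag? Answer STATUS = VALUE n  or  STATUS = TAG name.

c1: issue SUB r4<-Add1 | r0:2,r1:2,r2:5,r3:6,r4:Add1,r5:6
c2: issue ADD r3<-Add2 | r0:2,r1:2,r2:5,r3:Add2,r4:Add1,r5:6
c3: stall | r0:2,r1:2,r2:5,r3:Add2,r4:Add1,r5:6
c4: CDB Add1=4; issue SUB r3<-Add1 | r0:2,r1:2,r2:5,r3:Add1,r4:4,r5:6
c5: CDB Add2=7; issue MUL r3<-Mul1 | r0:2,r1:2,r2:5,r3:Mul1,r4:4,r5:6
c6: issue MUL r5<-Mul2 | r0:2,r1:2,r2:5,r3:Mul1,r4:4,r5:Mul2
c7: issue ADD r2<-Add2 | r0:2,r1:2,r2:Add2,r3:Mul1,r4:4,r5:Mul2

STATUS = TAG Add2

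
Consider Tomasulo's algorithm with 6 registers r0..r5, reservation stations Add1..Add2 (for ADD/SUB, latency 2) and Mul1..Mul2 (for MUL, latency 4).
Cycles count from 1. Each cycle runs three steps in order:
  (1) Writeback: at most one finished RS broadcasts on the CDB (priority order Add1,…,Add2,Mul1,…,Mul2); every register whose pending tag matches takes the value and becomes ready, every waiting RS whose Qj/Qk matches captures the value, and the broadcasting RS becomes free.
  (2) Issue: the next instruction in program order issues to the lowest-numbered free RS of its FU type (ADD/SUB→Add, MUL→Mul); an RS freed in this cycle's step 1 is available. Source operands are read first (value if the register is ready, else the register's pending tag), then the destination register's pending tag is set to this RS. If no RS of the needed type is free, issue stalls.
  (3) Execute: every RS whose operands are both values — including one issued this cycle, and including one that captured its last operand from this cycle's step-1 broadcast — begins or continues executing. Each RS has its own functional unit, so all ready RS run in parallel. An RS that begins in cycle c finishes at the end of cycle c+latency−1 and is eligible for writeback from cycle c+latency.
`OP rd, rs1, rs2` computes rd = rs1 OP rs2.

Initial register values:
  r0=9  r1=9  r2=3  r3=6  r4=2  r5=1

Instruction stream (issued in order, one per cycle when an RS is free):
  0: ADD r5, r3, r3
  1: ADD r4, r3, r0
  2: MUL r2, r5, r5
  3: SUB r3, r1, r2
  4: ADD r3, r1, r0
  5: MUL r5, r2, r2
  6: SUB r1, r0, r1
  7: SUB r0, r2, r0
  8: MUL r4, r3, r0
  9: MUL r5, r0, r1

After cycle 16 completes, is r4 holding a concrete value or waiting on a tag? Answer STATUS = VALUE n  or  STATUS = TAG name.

STATUS = VALUE 2430

c1: issue ADD r5<-Add1 | r0:9,r1:9,r2:3,r3:6,r4:2,r5:Add1
c2: issue ADD r4<-Add2 | r0:9,r1:9,r2:3,r3:6,r4:Add2,r5:Add1
c3: CDB Add1=12; issue MUL r2<-Mul1 | r0:9,r1:9,r2:Mul1,r3:6,r4:Add2,r5:12
c4: CDB Add2=15; issue SUB r3<-Add1 | r0:9,r1:9,r2:Mul1,r3:Add1,r4:15,r5:12
c5: issue ADD r3<-Add2 | r0:9,r1:9,r2:Mul1,r3:Add2,r4:15,r5:12
c6: issue MUL r5<-Mul2 | r0:9,r1:9,r2:Mul1,r3:Add2,r4:15,r5:Mul2
c7: CDB Add2=18; issue SUB r1<-Add2 | r0:9,r1:Add2,r2:Mul1,r3:18,r4:15,r5:Mul2
c8: CDB Mul1=144; stall | r0:9,r1:Add2,r2:144,r3:18,r4:15,r5:Mul2
c9: CDB Add2=0; issue SUB r0<-Add2 | r0:Add2,r1:0,r2:144,r3:18,r4:15,r5:Mul2
c10: CDB Add1=-135; issue MUL r4<-Mul1 | r0:Add2,r1:0,r2:144,r3:18,r4:Mul1,r5:Mul2
c11: CDB Add2=135; stall | r0:135,r1:0,r2:144,r3:18,r4:Mul1,r5:Mul2
c12: CDB Mul2=20736; issue MUL r5<-Mul2 | r0:135,r1:0,r2:144,r3:18,r4:Mul1,r5:Mul2
c13: - | r0:135,r1:0,r2:144,r3:18,r4:Mul1,r5:Mul2
c14: - | r0:135,r1:0,r2:144,r3:18,r4:Mul1,r5:Mul2
c15: CDB Mul1=2430 | r0:135,r1:0,r2:144,r3:18,r4:2430,r5:Mul2
c16: CDB Mul2=0 | r0:135,r1:0,r2:144,r3:18,r4:2430,r5:0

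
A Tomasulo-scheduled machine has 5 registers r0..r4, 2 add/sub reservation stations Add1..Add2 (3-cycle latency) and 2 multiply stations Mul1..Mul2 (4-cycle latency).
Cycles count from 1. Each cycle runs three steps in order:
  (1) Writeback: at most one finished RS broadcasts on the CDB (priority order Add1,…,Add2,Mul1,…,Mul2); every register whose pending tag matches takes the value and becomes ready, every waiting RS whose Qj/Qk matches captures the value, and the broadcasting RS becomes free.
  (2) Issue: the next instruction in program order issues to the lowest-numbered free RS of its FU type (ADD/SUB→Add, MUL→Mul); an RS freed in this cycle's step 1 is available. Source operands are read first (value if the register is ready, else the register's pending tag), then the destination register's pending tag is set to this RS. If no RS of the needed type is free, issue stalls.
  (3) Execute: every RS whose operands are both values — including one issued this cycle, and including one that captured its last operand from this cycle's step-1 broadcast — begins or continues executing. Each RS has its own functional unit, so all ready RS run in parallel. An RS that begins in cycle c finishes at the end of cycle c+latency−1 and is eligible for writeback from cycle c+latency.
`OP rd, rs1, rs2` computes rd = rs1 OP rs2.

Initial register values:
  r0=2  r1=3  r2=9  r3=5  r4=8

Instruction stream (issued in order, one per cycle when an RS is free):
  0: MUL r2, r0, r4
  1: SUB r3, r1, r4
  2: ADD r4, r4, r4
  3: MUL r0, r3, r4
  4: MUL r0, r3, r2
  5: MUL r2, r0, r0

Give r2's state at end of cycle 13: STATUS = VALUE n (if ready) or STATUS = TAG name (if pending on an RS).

STATUS = TAG Mul2

cycle 1: issue MUL r2<-Mul1 // r0:2,r1:3,r2:Mul1,r3:5,r4:8
cycle 2: issue SUB r3<-Add1 // r0:2,r1:3,r2:Mul1,r3:Add1,r4:8
cycle 3: issue ADD r4<-Add2 // r0:2,r1:3,r2:Mul1,r3:Add1,r4:Add2
cycle 4: issue MUL r0<-Mul2 // r0:Mul2,r1:3,r2:Mul1,r3:Add1,r4:Add2
cycle 5: CDB Add1=-5; stall // r0:Mul2,r1:3,r2:Mul1,r3:-5,r4:Add2
cycle 6: CDB Add2=16; stall // r0:Mul2,r1:3,r2:Mul1,r3:-5,r4:16
cycle 7: CDB Mul1=16; issue MUL r0<-Mul1 // r0:Mul1,r1:3,r2:16,r3:-5,r4:16
cycle 8: stall // r0:Mul1,r1:3,r2:16,r3:-5,r4:16
cycle 9: stall // r0:Mul1,r1:3,r2:16,r3:-5,r4:16
cycle 10: CDB Mul2=-80; issue MUL r2<-Mul2 // r0:Mul1,r1:3,r2:Mul2,r3:-5,r4:16
cycle 11: CDB Mul1=-80 // r0:-80,r1:3,r2:Mul2,r3:-5,r4:16
cycle 12: - // r0:-80,r1:3,r2:Mul2,r3:-5,r4:16
cycle 13: - // r0:-80,r1:3,r2:Mul2,r3:-5,r4:16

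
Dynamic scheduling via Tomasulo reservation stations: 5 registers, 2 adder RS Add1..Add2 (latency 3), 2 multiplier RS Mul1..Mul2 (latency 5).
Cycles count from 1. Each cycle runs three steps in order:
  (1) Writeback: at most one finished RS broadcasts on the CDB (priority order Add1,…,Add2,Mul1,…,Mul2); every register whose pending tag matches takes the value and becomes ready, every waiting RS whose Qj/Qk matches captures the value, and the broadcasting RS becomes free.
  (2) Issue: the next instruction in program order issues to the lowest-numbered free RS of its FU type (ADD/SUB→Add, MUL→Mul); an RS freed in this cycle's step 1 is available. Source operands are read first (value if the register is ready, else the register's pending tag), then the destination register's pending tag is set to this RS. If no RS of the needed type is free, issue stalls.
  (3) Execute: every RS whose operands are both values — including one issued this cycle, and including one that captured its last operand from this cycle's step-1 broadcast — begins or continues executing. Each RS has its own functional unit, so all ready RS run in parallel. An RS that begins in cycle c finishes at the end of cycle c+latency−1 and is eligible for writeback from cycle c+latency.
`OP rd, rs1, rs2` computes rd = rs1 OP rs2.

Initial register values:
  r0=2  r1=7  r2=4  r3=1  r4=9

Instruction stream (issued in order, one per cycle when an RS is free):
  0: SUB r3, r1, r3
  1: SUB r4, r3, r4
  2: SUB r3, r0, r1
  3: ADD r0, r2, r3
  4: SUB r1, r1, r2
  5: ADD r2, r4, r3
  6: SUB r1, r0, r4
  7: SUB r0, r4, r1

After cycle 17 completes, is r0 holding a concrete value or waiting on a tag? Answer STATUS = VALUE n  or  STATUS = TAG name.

cycle 1: issue SUB r3<-Add1 // r0:2,r1:7,r2:4,r3:Add1,r4:9
cycle 2: issue SUB r4<-Add2 // r0:2,r1:7,r2:4,r3:Add1,r4:Add2
cycle 3: stall // r0:2,r1:7,r2:4,r3:Add1,r4:Add2
cycle 4: CDB Add1=6; issue SUB r3<-Add1 // r0:2,r1:7,r2:4,r3:Add1,r4:Add2
cycle 5: stall // r0:2,r1:7,r2:4,r3:Add1,r4:Add2
cycle 6: stall // r0:2,r1:7,r2:4,r3:Add1,r4:Add2
cycle 7: CDB Add1=-5; issue ADD r0<-Add1 // r0:Add1,r1:7,r2:4,r3:-5,r4:Add2
cycle 8: CDB Add2=-3; issue SUB r1<-Add2 // r0:Add1,r1:Add2,r2:4,r3:-5,r4:-3
cycle 9: stall // r0:Add1,r1:Add2,r2:4,r3:-5,r4:-3
cycle 10: CDB Add1=-1; issue ADD r2<-Add1 // r0:-1,r1:Add2,r2:Add1,r3:-5,r4:-3
cycle 11: CDB Add2=3; issue SUB r1<-Add2 // r0:-1,r1:Add2,r2:Add1,r3:-5,r4:-3
cycle 12: stall // r0:-1,r1:Add2,r2:Add1,r3:-5,r4:-3
cycle 13: CDB Add1=-8; issue SUB r0<-Add1 // r0:Add1,r1:Add2,r2:-8,r3:-5,r4:-3
cycle 14: CDB Add2=2 // r0:Add1,r1:2,r2:-8,r3:-5,r4:-3
cycle 15: - // r0:Add1,r1:2,r2:-8,r3:-5,r4:-3
cycle 16: - // r0:Add1,r1:2,r2:-8,r3:-5,r4:-3
cycle 17: CDB Add1=-5 // r0:-5,r1:2,r2:-8,r3:-5,r4:-3

STATUS = VALUE -5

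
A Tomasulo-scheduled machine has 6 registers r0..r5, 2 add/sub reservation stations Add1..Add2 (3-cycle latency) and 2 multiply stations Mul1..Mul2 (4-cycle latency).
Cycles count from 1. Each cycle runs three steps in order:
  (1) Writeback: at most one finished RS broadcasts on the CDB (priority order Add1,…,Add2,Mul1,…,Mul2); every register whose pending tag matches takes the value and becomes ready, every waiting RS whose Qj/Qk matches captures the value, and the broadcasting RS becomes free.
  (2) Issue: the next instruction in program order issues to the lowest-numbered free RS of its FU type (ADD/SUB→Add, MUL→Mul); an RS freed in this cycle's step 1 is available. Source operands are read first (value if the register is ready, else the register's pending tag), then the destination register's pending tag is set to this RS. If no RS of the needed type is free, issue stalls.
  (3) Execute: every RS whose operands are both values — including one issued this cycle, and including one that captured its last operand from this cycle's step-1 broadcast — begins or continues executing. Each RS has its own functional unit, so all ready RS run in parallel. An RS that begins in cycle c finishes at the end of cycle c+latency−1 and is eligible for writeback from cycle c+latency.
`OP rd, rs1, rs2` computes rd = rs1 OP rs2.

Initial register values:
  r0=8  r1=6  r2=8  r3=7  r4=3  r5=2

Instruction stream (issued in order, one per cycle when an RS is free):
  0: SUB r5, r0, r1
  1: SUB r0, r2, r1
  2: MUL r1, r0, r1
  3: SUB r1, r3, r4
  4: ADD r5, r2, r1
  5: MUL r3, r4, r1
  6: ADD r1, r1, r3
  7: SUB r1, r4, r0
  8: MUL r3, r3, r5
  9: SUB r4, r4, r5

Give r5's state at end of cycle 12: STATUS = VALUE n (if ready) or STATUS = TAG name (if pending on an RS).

c1: issue SUB r5<-Add1 | r0:8,r1:6,r2:8,r3:7,r4:3,r5:Add1
c2: issue SUB r0<-Add2 | r0:Add2,r1:6,r2:8,r3:7,r4:3,r5:Add1
c3: issue MUL r1<-Mul1 | r0:Add2,r1:Mul1,r2:8,r3:7,r4:3,r5:Add1
c4: CDB Add1=2; issue SUB r1<-Add1 | r0:Add2,r1:Add1,r2:8,r3:7,r4:3,r5:2
c5: CDB Add2=2; issue ADD r5<-Add2 | r0:2,r1:Add1,r2:8,r3:7,r4:3,r5:Add2
c6: issue MUL r3<-Mul2 | r0:2,r1:Add1,r2:8,r3:Mul2,r4:3,r5:Add2
c7: CDB Add1=4; issue ADD r1<-Add1 | r0:2,r1:Add1,r2:8,r3:Mul2,r4:3,r5:Add2
c8: stall | r0:2,r1:Add1,r2:8,r3:Mul2,r4:3,r5:Add2
c9: CDB Mul1=12; stall | r0:2,r1:Add1,r2:8,r3:Mul2,r4:3,r5:Add2
c10: CDB Add2=12; issue SUB r1<-Add2 | r0:2,r1:Add2,r2:8,r3:Mul2,r4:3,r5:12
c11: CDB Mul2=12; issue MUL r3<-Mul1 | r0:2,r1:Add2,r2:8,r3:Mul1,r4:3,r5:12
c12: stall | r0:2,r1:Add2,r2:8,r3:Mul1,r4:3,r5:12

STATUS = VALUE 12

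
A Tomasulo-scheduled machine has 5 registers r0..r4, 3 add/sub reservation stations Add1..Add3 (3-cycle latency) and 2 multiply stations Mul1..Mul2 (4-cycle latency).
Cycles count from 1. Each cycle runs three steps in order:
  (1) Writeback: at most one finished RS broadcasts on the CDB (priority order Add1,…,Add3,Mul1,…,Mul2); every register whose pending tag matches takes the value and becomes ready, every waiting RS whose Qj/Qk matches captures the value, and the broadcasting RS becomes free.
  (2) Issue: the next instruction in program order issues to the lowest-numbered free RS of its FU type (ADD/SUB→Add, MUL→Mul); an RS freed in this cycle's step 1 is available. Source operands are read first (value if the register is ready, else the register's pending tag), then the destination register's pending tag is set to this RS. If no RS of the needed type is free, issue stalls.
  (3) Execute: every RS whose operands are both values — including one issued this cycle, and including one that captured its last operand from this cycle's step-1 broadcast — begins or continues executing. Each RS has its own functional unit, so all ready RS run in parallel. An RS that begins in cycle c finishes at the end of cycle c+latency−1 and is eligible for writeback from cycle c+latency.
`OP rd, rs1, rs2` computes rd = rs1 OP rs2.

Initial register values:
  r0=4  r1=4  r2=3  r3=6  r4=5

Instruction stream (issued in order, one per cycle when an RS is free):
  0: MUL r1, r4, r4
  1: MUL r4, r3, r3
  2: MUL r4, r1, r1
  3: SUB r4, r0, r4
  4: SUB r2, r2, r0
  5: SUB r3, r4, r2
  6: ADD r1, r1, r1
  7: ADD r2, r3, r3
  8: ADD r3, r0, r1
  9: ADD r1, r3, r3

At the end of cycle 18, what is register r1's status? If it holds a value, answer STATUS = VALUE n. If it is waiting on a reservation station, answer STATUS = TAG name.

STATUS = TAG Add3

cycle 1: issue MUL r1<-Mul1 // r0:4,r1:Mul1,r2:3,r3:6,r4:5
cycle 2: issue MUL r4<-Mul2 // r0:4,r1:Mul1,r2:3,r3:6,r4:Mul2
cycle 3: stall // r0:4,r1:Mul1,r2:3,r3:6,r4:Mul2
cycle 4: stall // r0:4,r1:Mul1,r2:3,r3:6,r4:Mul2
cycle 5: CDB Mul1=25; issue MUL r4<-Mul1 // r0:4,r1:25,r2:3,r3:6,r4:Mul1
cycle 6: CDB Mul2=36; issue SUB r4<-Add1 // r0:4,r1:25,r2:3,r3:6,r4:Add1
cycle 7: issue SUB r2<-Add2 // r0:4,r1:25,r2:Add2,r3:6,r4:Add1
cycle 8: issue SUB r3<-Add3 // r0:4,r1:25,r2:Add2,r3:Add3,r4:Add1
cycle 9: CDB Mul1=625; stall // r0:4,r1:25,r2:Add2,r3:Add3,r4:Add1
cycle 10: CDB Add2=-1; issue ADD r1<-Add2 // r0:4,r1:Add2,r2:-1,r3:Add3,r4:Add1
cycle 11: stall // r0:4,r1:Add2,r2:-1,r3:Add3,r4:Add1
cycle 12: CDB Add1=-621; issue ADD r2<-Add1 // r0:4,r1:Add2,r2:Add1,r3:Add3,r4:-621
cycle 13: CDB Add2=50; issue ADD r3<-Add2 // r0:4,r1:50,r2:Add1,r3:Add2,r4:-621
cycle 14: stall // r0:4,r1:50,r2:Add1,r3:Add2,r4:-621
cycle 15: CDB Add3=-620; issue ADD r1<-Add3 // r0:4,r1:Add3,r2:Add1,r3:Add2,r4:-621
cycle 16: CDB Add2=54 // r0:4,r1:Add3,r2:Add1,r3:54,r4:-621
cycle 17: - // r0:4,r1:Add3,r2:Add1,r3:54,r4:-621
cycle 18: CDB Add1=-1240 // r0:4,r1:Add3,r2:-1240,r3:54,r4:-621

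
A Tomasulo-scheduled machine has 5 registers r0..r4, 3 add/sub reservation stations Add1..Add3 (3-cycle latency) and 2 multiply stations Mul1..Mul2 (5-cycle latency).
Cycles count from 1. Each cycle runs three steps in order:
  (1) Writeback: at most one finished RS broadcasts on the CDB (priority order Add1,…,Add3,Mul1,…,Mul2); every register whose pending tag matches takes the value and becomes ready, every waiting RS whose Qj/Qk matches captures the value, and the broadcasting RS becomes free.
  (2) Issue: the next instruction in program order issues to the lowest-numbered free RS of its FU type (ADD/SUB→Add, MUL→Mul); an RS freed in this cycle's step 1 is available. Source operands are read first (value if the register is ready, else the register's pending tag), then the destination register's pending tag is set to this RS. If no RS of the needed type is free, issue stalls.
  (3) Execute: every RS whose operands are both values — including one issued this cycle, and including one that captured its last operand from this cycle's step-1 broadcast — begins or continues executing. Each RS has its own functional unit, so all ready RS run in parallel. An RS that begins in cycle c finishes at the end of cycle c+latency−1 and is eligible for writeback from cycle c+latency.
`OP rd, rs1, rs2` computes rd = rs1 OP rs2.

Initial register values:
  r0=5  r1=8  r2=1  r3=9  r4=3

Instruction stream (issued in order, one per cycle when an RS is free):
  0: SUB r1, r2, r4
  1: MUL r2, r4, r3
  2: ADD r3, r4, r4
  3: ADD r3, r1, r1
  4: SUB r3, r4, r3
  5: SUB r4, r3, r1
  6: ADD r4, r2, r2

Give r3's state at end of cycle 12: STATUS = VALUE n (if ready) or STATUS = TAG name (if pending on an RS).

STATUS = VALUE 7

  c1: issue SUB r1<-Add1  regs: r0:5,r1:Add1,r2:1,r3:9,r4:3
  c2: issue MUL r2<-Mul1  regs: r0:5,r1:Add1,r2:Mul1,r3:9,r4:3
  c3: issue ADD r3<-Add2  regs: r0:5,r1:Add1,r2:Mul1,r3:Add2,r4:3
  c4: CDB Add1=-2; issue ADD r3<-Add1  regs: r0:5,r1:-2,r2:Mul1,r3:Add1,r4:3
  c5: issue SUB r3<-Add3  regs: r0:5,r1:-2,r2:Mul1,r3:Add3,r4:3
  c6: CDB Add2=6; issue SUB r4<-Add2  regs: r0:5,r1:-2,r2:Mul1,r3:Add3,r4:Add2
  c7: CDB Add1=-4; issue ADD r4<-Add1  regs: r0:5,r1:-2,r2:Mul1,r3:Add3,r4:Add1
  c8: CDB Mul1=27  regs: r0:5,r1:-2,r2:27,r3:Add3,r4:Add1
  c9: -  regs: r0:5,r1:-2,r2:27,r3:Add3,r4:Add1
  c10: CDB Add3=7  regs: r0:5,r1:-2,r2:27,r3:7,r4:Add1
  c11: CDB Add1=54  regs: r0:5,r1:-2,r2:27,r3:7,r4:54
  c12: -  regs: r0:5,r1:-2,r2:27,r3:7,r4:54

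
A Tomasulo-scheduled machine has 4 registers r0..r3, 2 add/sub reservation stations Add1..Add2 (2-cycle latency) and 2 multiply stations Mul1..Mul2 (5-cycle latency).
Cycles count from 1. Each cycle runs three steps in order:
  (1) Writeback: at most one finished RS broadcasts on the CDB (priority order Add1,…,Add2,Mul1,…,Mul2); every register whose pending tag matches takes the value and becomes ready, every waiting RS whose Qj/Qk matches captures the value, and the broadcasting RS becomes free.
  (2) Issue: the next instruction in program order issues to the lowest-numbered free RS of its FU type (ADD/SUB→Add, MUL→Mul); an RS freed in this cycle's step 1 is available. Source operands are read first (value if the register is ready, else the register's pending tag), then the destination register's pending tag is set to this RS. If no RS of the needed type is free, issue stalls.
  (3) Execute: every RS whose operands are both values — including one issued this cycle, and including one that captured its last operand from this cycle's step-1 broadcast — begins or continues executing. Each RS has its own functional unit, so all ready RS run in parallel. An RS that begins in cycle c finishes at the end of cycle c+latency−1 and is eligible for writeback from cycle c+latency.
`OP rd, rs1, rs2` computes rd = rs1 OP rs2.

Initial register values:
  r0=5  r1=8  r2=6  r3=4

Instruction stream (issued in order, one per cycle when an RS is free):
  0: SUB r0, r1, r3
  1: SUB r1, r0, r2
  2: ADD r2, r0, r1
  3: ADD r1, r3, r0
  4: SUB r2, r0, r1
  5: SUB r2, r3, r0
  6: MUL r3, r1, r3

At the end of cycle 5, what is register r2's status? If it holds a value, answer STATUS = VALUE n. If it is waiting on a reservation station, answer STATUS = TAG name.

STATUS = TAG Add1

  c1: issue SUB r0<-Add1  regs: r0:Add1,r1:8,r2:6,r3:4
  c2: issue SUB r1<-Add2  regs: r0:Add1,r1:Add2,r2:6,r3:4
  c3: CDB Add1=4; issue ADD r2<-Add1  regs: r0:4,r1:Add2,r2:Add1,r3:4
  c4: stall  regs: r0:4,r1:Add2,r2:Add1,r3:4
  c5: CDB Add2=-2; issue ADD r1<-Add2  regs: r0:4,r1:Add2,r2:Add1,r3:4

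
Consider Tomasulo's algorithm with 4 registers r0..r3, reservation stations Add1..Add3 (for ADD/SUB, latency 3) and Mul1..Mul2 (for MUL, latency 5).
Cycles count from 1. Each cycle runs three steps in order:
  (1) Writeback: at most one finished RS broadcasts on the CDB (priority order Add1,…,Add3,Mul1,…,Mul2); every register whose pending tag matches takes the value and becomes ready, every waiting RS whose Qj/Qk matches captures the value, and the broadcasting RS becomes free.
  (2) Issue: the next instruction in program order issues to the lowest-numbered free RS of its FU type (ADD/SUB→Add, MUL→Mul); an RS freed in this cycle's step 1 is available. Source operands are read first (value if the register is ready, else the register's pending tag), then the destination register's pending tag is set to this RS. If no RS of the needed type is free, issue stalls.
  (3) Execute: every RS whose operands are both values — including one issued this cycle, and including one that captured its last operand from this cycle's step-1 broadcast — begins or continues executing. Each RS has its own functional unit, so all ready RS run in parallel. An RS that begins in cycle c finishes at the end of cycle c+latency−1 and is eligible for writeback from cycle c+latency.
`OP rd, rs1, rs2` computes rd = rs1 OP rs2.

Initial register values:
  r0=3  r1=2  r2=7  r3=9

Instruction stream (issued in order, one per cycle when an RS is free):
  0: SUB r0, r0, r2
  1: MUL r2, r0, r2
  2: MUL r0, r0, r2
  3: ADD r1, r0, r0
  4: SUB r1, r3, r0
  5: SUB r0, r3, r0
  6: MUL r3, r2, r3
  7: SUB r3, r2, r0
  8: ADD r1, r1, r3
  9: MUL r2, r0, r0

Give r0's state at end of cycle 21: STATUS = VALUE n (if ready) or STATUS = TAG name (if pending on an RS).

STATUS = VALUE -103

  c1: issue SUB r0<-Add1  regs: r0:Add1,r1:2,r2:7,r3:9
  c2: issue MUL r2<-Mul1  regs: r0:Add1,r1:2,r2:Mul1,r3:9
  c3: issue MUL r0<-Mul2  regs: r0:Mul2,r1:2,r2:Mul1,r3:9
  c4: CDB Add1=-4; issue ADD r1<-Add1  regs: r0:Mul2,r1:Add1,r2:Mul1,r3:9
  c5: issue SUB r1<-Add2  regs: r0:Mul2,r1:Add2,r2:Mul1,r3:9
  c6: issue SUB r0<-Add3  regs: r0:Add3,r1:Add2,r2:Mul1,r3:9
  c7: stall  regs: r0:Add3,r1:Add2,r2:Mul1,r3:9
  c8: stall  regs: r0:Add3,r1:Add2,r2:Mul1,r3:9
  c9: CDB Mul1=-28; issue MUL r3<-Mul1  regs: r0:Add3,r1:Add2,r2:-28,r3:Mul1
  c10: stall  regs: r0:Add3,r1:Add2,r2:-28,r3:Mul1
  c11: stall  regs: r0:Add3,r1:Add2,r2:-28,r3:Mul1
  c12: stall  regs: r0:Add3,r1:Add2,r2:-28,r3:Mul1
  c13: stall  regs: r0:Add3,r1:Add2,r2:-28,r3:Mul1
  c14: CDB Mul1=-252; stall  regs: r0:Add3,r1:Add2,r2:-28,r3:-252
  c15: CDB Mul2=112; stall  regs: r0:Add3,r1:Add2,r2:-28,r3:-252
  c16: stall  regs: r0:Add3,r1:Add2,r2:-28,r3:-252
  c17: stall  regs: r0:Add3,r1:Add2,r2:-28,r3:-252
  c18: CDB Add1=224; issue SUB r3<-Add1  regs: r0:Add3,r1:Add2,r2:-28,r3:Add1
  c19: CDB Add2=-103; issue ADD r1<-Add2  regs: r0:Add3,r1:Add2,r2:-28,r3:Add1
  c20: CDB Add3=-103; issue MUL r2<-Mul1  regs: r0:-103,r1:Add2,r2:Mul1,r3:Add1
  c21: -  regs: r0:-103,r1:Add2,r2:Mul1,r3:Add1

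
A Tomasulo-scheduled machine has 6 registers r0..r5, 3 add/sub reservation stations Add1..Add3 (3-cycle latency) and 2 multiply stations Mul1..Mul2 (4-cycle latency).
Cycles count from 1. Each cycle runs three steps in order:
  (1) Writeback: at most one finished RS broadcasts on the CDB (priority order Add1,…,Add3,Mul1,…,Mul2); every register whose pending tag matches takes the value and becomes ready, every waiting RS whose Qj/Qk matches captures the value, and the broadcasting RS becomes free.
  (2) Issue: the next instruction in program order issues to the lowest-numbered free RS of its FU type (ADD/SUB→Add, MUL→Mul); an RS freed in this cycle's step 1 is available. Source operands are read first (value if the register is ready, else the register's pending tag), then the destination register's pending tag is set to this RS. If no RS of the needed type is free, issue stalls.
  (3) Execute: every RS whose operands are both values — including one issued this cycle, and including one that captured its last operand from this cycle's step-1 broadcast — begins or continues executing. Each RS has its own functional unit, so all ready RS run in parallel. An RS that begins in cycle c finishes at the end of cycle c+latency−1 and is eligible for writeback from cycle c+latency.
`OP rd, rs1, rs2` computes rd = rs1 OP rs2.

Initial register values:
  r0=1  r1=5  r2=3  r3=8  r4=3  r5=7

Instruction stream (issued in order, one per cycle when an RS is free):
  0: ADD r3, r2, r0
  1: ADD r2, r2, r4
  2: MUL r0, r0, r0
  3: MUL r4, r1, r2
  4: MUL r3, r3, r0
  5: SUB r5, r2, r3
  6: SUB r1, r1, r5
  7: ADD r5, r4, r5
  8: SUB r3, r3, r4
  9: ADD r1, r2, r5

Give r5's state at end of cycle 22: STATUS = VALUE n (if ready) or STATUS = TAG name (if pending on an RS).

STATUS = VALUE 32

cycle 1: issue ADD r3<-Add1 // r0:1,r1:5,r2:3,r3:Add1,r4:3,r5:7
cycle 2: issue ADD r2<-Add2 // r0:1,r1:5,r2:Add2,r3:Add1,r4:3,r5:7
cycle 3: issue MUL r0<-Mul1 // r0:Mul1,r1:5,r2:Add2,r3:Add1,r4:3,r5:7
cycle 4: CDB Add1=4; issue MUL r4<-Mul2 // r0:Mul1,r1:5,r2:Add2,r3:4,r4:Mul2,r5:7
cycle 5: CDB Add2=6; stall // r0:Mul1,r1:5,r2:6,r3:4,r4:Mul2,r5:7
cycle 6: stall // r0:Mul1,r1:5,r2:6,r3:4,r4:Mul2,r5:7
cycle 7: CDB Mul1=1; issue MUL r3<-Mul1 // r0:1,r1:5,r2:6,r3:Mul1,r4:Mul2,r5:7
cycle 8: issue SUB r5<-Add1 // r0:1,r1:5,r2:6,r3:Mul1,r4:Mul2,r5:Add1
cycle 9: CDB Mul2=30; issue SUB r1<-Add2 // r0:1,r1:Add2,r2:6,r3:Mul1,r4:30,r5:Add1
cycle 10: issue ADD r5<-Add3 // r0:1,r1:Add2,r2:6,r3:Mul1,r4:30,r5:Add3
cycle 11: CDB Mul1=4; stall // r0:1,r1:Add2,r2:6,r3:4,r4:30,r5:Add3
cycle 12: stall // r0:1,r1:Add2,r2:6,r3:4,r4:30,r5:Add3
cycle 13: stall // r0:1,r1:Add2,r2:6,r3:4,r4:30,r5:Add3
cycle 14: CDB Add1=2; issue SUB r3<-Add1 // r0:1,r1:Add2,r2:6,r3:Add1,r4:30,r5:Add3
cycle 15: stall // r0:1,r1:Add2,r2:6,r3:Add1,r4:30,r5:Add3
cycle 16: stall // r0:1,r1:Add2,r2:6,r3:Add1,r4:30,r5:Add3
cycle 17: CDB Add1=-26; issue ADD r1<-Add1 // r0:1,r1:Add1,r2:6,r3:-26,r4:30,r5:Add3
cycle 18: CDB Add2=3 // r0:1,r1:Add1,r2:6,r3:-26,r4:30,r5:Add3
cycle 19: CDB Add3=32 // r0:1,r1:Add1,r2:6,r3:-26,r4:30,r5:32
cycle 20: - // r0:1,r1:Add1,r2:6,r3:-26,r4:30,r5:32
cycle 21: - // r0:1,r1:Add1,r2:6,r3:-26,r4:30,r5:32
cycle 22: CDB Add1=38 // r0:1,r1:38,r2:6,r3:-26,r4:30,r5:32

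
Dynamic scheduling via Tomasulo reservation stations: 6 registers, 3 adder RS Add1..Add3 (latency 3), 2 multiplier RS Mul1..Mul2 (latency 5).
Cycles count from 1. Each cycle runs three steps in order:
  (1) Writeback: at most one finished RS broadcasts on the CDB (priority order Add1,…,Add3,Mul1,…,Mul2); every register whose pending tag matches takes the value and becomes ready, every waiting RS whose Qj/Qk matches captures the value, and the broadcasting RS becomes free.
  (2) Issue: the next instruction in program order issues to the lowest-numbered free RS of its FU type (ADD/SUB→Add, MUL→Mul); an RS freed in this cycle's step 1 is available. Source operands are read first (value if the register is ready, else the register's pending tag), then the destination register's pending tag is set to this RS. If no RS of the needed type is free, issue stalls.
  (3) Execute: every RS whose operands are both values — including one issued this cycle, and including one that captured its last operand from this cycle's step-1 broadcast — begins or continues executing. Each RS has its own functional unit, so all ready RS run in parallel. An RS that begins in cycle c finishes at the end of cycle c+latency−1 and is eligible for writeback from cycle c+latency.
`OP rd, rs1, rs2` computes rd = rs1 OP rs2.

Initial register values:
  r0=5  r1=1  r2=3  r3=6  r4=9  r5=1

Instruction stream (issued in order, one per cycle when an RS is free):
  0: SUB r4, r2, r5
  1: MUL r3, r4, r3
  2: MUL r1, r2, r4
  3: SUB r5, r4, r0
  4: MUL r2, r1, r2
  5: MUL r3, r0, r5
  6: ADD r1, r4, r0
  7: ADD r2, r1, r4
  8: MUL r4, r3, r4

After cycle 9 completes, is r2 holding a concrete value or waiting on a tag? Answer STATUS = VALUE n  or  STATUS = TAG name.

  c1: issue SUB r4<-Add1  regs: r0:5,r1:1,r2:3,r3:6,r4:Add1,r5:1
  c2: issue MUL r3<-Mul1  regs: r0:5,r1:1,r2:3,r3:Mul1,r4:Add1,r5:1
  c3: issue MUL r1<-Mul2  regs: r0:5,r1:Mul2,r2:3,r3:Mul1,r4:Add1,r5:1
  c4: CDB Add1=2; issue SUB r5<-Add1  regs: r0:5,r1:Mul2,r2:3,r3:Mul1,r4:2,r5:Add1
  c5: stall  regs: r0:5,r1:Mul2,r2:3,r3:Mul1,r4:2,r5:Add1
  c6: stall  regs: r0:5,r1:Mul2,r2:3,r3:Mul1,r4:2,r5:Add1
  c7: CDB Add1=-3; stall  regs: r0:5,r1:Mul2,r2:3,r3:Mul1,r4:2,r5:-3
  c8: stall  regs: r0:5,r1:Mul2,r2:3,r3:Mul1,r4:2,r5:-3
  c9: CDB Mul1=12; issue MUL r2<-Mul1  regs: r0:5,r1:Mul2,r2:Mul1,r3:12,r4:2,r5:-3

STATUS = TAG Mul1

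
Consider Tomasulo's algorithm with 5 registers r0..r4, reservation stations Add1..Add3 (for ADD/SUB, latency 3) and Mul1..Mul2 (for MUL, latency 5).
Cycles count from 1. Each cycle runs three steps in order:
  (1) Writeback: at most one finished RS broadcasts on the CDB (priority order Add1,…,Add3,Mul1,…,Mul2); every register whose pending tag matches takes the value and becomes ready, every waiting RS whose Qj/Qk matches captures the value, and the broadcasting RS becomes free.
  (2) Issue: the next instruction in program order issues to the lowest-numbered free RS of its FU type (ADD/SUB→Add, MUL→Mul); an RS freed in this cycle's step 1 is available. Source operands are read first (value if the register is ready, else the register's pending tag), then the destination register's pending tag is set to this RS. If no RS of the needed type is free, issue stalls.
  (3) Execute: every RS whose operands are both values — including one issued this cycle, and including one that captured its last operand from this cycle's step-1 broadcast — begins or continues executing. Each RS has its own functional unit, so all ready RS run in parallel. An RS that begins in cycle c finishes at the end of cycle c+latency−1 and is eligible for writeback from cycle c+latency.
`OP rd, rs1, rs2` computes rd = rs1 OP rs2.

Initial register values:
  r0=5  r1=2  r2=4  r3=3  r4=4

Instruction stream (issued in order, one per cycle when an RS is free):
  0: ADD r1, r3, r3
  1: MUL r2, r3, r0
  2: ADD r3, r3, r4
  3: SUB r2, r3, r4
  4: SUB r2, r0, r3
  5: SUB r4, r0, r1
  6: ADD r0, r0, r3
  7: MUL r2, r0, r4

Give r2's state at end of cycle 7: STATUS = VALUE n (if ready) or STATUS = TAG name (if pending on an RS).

STATUS = TAG Add3

  c1: issue ADD r1<-Add1  regs: r0:5,r1:Add1,r2:4,r3:3,r4:4
  c2: issue MUL r2<-Mul1  regs: r0:5,r1:Add1,r2:Mul1,r3:3,r4:4
  c3: issue ADD r3<-Add2  regs: r0:5,r1:Add1,r2:Mul1,r3:Add2,r4:4
  c4: CDB Add1=6; issue SUB r2<-Add1  regs: r0:5,r1:6,r2:Add1,r3:Add2,r4:4
  c5: issue SUB r2<-Add3  regs: r0:5,r1:6,r2:Add3,r3:Add2,r4:4
  c6: CDB Add2=7; issue SUB r4<-Add2  regs: r0:5,r1:6,r2:Add3,r3:7,r4:Add2
  c7: CDB Mul1=15; stall  regs: r0:5,r1:6,r2:Add3,r3:7,r4:Add2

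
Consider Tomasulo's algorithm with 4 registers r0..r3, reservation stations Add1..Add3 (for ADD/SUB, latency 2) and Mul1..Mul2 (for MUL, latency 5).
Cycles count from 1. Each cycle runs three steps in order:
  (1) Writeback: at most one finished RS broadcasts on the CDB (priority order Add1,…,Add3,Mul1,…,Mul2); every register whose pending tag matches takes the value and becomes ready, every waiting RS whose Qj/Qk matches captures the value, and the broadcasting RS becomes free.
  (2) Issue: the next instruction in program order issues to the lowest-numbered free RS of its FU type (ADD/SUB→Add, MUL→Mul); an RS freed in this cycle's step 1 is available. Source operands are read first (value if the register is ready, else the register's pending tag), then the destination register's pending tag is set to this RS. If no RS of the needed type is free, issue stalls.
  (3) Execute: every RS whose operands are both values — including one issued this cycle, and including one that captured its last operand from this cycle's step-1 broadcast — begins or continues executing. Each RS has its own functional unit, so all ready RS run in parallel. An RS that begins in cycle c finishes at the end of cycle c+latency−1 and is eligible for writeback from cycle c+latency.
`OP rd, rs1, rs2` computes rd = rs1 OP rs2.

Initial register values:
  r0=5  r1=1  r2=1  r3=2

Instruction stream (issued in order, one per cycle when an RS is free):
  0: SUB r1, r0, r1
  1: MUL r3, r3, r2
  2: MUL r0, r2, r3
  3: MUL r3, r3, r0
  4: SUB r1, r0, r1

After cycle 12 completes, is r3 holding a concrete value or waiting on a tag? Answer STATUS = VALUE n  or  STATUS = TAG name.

  c1: issue SUB r1<-Add1  regs: r0:5,r1:Add1,r2:1,r3:2
  c2: issue MUL r3<-Mul1  regs: r0:5,r1:Add1,r2:1,r3:Mul1
  c3: CDB Add1=4; issue MUL r0<-Mul2  regs: r0:Mul2,r1:4,r2:1,r3:Mul1
  c4: stall  regs: r0:Mul2,r1:4,r2:1,r3:Mul1
  c5: stall  regs: r0:Mul2,r1:4,r2:1,r3:Mul1
  c6: stall  regs: r0:Mul2,r1:4,r2:1,r3:Mul1
  c7: CDB Mul1=2; issue MUL r3<-Mul1  regs: r0:Mul2,r1:4,r2:1,r3:Mul1
  c8: issue SUB r1<-Add1  regs: r0:Mul2,r1:Add1,r2:1,r3:Mul1
  c9: -  regs: r0:Mul2,r1:Add1,r2:1,r3:Mul1
  c10: -  regs: r0:Mul2,r1:Add1,r2:1,r3:Mul1
  c11: -  regs: r0:Mul2,r1:Add1,r2:1,r3:Mul1
  c12: CDB Mul2=2  regs: r0:2,r1:Add1,r2:1,r3:Mul1

STATUS = TAG Mul1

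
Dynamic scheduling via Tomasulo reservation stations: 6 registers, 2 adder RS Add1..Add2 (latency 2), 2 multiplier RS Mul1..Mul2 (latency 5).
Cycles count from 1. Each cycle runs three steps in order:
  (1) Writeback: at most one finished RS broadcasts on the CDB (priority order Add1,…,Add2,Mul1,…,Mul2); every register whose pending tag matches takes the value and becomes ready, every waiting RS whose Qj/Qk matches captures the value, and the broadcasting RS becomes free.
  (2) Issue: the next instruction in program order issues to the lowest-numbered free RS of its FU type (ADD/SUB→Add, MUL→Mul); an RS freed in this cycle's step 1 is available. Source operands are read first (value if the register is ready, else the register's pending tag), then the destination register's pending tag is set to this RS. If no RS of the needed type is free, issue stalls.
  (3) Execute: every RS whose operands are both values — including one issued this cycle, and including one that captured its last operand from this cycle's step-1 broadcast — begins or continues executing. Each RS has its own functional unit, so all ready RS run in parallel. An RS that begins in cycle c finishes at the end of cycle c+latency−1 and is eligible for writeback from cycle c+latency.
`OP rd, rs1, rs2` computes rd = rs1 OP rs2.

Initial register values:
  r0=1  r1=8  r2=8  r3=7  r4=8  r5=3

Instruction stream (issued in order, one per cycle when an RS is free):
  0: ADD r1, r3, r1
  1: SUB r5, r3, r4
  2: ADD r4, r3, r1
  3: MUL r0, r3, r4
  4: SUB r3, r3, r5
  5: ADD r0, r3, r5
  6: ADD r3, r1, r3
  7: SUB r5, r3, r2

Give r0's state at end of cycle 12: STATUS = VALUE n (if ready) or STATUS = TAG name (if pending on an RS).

STATUS = VALUE 7

cycle 1: issue ADD r1<-Add1 // r0:1,r1:Add1,r2:8,r3:7,r4:8,r5:3
cycle 2: issue SUB r5<-Add2 // r0:1,r1:Add1,r2:8,r3:7,r4:8,r5:Add2
cycle 3: CDB Add1=15; issue ADD r4<-Add1 // r0:1,r1:15,r2:8,r3:7,r4:Add1,r5:Add2
cycle 4: CDB Add2=-1; issue MUL r0<-Mul1 // r0:Mul1,r1:15,r2:8,r3:7,r4:Add1,r5:-1
cycle 5: CDB Add1=22; issue SUB r3<-Add1 // r0:Mul1,r1:15,r2:8,r3:Add1,r4:22,r5:-1
cycle 6: issue ADD r0<-Add2 // r0:Add2,r1:15,r2:8,r3:Add1,r4:22,r5:-1
cycle 7: CDB Add1=8; issue ADD r3<-Add1 // r0:Add2,r1:15,r2:8,r3:Add1,r4:22,r5:-1
cycle 8: stall // r0:Add2,r1:15,r2:8,r3:Add1,r4:22,r5:-1
cycle 9: CDB Add1=23; issue SUB r5<-Add1 // r0:Add2,r1:15,r2:8,r3:23,r4:22,r5:Add1
cycle 10: CDB Add2=7 // r0:7,r1:15,r2:8,r3:23,r4:22,r5:Add1
cycle 11: CDB Add1=15 // r0:7,r1:15,r2:8,r3:23,r4:22,r5:15
cycle 12: CDB Mul1=154 // r0:7,r1:15,r2:8,r3:23,r4:22,r5:15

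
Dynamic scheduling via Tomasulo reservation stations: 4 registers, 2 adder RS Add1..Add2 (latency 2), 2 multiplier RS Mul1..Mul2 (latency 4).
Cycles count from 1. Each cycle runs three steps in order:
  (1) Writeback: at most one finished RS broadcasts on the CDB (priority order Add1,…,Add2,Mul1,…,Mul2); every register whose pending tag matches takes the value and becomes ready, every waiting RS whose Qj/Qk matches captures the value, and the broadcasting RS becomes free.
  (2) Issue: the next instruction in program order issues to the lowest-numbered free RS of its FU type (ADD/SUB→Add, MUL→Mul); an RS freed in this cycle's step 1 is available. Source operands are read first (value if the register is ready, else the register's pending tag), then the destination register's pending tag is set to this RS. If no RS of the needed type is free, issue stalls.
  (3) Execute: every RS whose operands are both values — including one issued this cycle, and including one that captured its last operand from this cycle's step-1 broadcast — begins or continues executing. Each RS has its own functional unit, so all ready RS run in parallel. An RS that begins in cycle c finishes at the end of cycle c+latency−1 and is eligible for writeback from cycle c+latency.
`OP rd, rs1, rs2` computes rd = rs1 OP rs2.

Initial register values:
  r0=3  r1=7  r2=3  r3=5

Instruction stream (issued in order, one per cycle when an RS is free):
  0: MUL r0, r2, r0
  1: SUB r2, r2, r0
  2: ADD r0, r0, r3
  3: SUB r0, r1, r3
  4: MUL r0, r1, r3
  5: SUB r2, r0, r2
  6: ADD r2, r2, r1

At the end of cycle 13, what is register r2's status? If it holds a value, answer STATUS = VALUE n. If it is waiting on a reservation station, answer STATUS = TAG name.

STATUS = TAG Add2

c1: issue MUL r0<-Mul1 | r0:Mul1,r1:7,r2:3,r3:5
c2: issue SUB r2<-Add1 | r0:Mul1,r1:7,r2:Add1,r3:5
c3: issue ADD r0<-Add2 | r0:Add2,r1:7,r2:Add1,r3:5
c4: stall | r0:Add2,r1:7,r2:Add1,r3:5
c5: CDB Mul1=9; stall | r0:Add2,r1:7,r2:Add1,r3:5
c6: stall | r0:Add2,r1:7,r2:Add1,r3:5
c7: CDB Add1=-6; issue SUB r0<-Add1 | r0:Add1,r1:7,r2:-6,r3:5
c8: CDB Add2=14; issue MUL r0<-Mul1 | r0:Mul1,r1:7,r2:-6,r3:5
c9: CDB Add1=2; issue SUB r2<-Add1 | r0:Mul1,r1:7,r2:Add1,r3:5
c10: issue ADD r2<-Add2 | r0:Mul1,r1:7,r2:Add2,r3:5
c11: - | r0:Mul1,r1:7,r2:Add2,r3:5
c12: CDB Mul1=35 | r0:35,r1:7,r2:Add2,r3:5
c13: - | r0:35,r1:7,r2:Add2,r3:5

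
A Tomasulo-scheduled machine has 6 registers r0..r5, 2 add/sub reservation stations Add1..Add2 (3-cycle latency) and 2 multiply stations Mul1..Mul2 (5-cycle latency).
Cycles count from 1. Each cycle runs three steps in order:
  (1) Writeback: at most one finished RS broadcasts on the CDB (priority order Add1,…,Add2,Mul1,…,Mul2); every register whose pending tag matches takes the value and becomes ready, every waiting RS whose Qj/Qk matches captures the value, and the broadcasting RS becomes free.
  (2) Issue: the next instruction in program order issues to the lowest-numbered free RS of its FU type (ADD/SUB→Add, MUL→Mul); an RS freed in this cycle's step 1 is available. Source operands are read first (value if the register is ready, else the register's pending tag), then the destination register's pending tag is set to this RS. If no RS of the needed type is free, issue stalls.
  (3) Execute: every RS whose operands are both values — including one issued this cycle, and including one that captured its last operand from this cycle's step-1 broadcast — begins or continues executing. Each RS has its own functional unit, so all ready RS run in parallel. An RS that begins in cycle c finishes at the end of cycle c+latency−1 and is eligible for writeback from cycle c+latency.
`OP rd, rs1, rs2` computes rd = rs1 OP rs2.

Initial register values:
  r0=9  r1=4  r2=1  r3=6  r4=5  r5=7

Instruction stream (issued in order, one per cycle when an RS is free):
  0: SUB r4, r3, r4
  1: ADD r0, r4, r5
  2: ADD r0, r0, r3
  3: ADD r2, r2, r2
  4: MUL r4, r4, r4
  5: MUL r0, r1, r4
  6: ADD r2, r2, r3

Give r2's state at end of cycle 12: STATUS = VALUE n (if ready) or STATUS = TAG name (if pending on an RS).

STATUS = TAG Add1

c1: issue SUB r4<-Add1 | r0:9,r1:4,r2:1,r3:6,r4:Add1,r5:7
c2: issue ADD r0<-Add2 | r0:Add2,r1:4,r2:1,r3:6,r4:Add1,r5:7
c3: stall | r0:Add2,r1:4,r2:1,r3:6,r4:Add1,r5:7
c4: CDB Add1=1; issue ADD r0<-Add1 | r0:Add1,r1:4,r2:1,r3:6,r4:1,r5:7
c5: stall | r0:Add1,r1:4,r2:1,r3:6,r4:1,r5:7
c6: stall | r0:Add1,r1:4,r2:1,r3:6,r4:1,r5:7
c7: CDB Add2=8; issue ADD r2<-Add2 | r0:Add1,r1:4,r2:Add2,r3:6,r4:1,r5:7
c8: issue MUL r4<-Mul1 | r0:Add1,r1:4,r2:Add2,r3:6,r4:Mul1,r5:7
c9: issue MUL r0<-Mul2 | r0:Mul2,r1:4,r2:Add2,r3:6,r4:Mul1,r5:7
c10: CDB Add1=14; issue ADD r2<-Add1 | r0:Mul2,r1:4,r2:Add1,r3:6,r4:Mul1,r5:7
c11: CDB Add2=2 | r0:Mul2,r1:4,r2:Add1,r3:6,r4:Mul1,r5:7
c12: - | r0:Mul2,r1:4,r2:Add1,r3:6,r4:Mul1,r5:7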